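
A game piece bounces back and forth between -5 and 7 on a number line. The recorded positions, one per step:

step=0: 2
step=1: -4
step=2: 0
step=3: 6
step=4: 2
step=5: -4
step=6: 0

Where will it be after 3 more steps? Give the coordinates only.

-4

The value reflects between -5 and 7, moving 6 per step.
  step 7: 0 → 6
  step 8: 6 → 2
  step 9: 2 → -4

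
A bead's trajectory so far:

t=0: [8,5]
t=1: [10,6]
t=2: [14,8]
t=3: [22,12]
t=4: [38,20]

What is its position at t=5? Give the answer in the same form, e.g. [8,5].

Consecutive displacements [+2,+1], [+4,+2], [+8,+4], [+16,+8] scale by a factor of 2 each step.
step 5: [38,20] + [+32,+16] → [70,36]

[70,36]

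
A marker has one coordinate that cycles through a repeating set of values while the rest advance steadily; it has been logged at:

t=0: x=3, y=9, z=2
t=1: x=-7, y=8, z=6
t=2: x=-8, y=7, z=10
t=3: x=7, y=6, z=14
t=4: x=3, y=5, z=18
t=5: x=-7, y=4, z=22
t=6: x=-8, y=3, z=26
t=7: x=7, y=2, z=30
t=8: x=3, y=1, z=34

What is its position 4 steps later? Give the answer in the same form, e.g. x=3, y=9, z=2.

x=3, y=-3, z=50

The x coordinate repeats the cycle [3, -7, -8, 7] with period 4; step 12 mod 4 = 0, giving 3.
The y coordinate changes by -1 each step, so at step 12 it is 9 + 12·(-1) = -3.
The z coordinate changes by +4 each step, so at step 12 it is 2 + 12·(4) = 50.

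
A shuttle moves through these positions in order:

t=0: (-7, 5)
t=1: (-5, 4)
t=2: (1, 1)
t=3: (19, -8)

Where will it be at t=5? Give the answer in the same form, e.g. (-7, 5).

(235, -116)

Step-to-step displacements: (+2, -1), (+6, -3), (+18, -9); each is 3× the previous.
step 4: (19, -8) + (+54, -27) → (73, -35)
step 5: (73, -35) + (+162, -81) → (235, -116)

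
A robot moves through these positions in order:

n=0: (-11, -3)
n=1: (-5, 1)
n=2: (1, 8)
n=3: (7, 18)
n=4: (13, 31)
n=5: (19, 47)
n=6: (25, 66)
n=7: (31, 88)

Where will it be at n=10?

(49, 172)

Taking differences between consecutive positions: (+6, +4), (+6, +7), (+6, +10), (+6, +13), (+6, +16), (+6, +19), (+6, +22). These grow by (+0, +3) each step.
step 8: (31, 88) + (+6, +25) → (37, 113)
step 9: (37, 113) + (+6, +28) → (43, 141)
step 10: (43, 141) + (+6, +31) → (49, 172)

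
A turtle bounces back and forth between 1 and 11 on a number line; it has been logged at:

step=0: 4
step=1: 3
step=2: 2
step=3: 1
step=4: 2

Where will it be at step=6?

The value reflects between 1 and 11, moving 1 per step.
  step 5: 2 → 3
  step 6: 3 → 4

4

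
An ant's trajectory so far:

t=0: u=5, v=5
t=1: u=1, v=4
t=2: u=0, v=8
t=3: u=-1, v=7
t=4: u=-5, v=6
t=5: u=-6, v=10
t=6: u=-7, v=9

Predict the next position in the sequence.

u=-11, v=8

The moves between consecutive positions are (-4, -1), (-1, +4), (-1, -1), (-4, -1), (-1, +4), (-1, -1); they repeat the 3-cycle [(-4, -1), (-1, +4), (-1, -1)].
step 7: apply (-4, -1) → u=-11, v=8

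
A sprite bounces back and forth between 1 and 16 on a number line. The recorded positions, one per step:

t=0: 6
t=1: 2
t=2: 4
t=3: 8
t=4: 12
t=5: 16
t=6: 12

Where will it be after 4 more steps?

The value reflects between 1 and 16, moving 4 per step.
  step 7: 12 → 8
  step 8: 8 → 4
  step 9: 4 → 2
  step 10: 2 → 6

6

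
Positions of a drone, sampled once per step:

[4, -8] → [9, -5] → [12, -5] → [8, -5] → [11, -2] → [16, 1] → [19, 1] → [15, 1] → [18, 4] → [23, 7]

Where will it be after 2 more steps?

[22, 7]

The moves between consecutive positions are [+5, +3], [+3, +0], [-4, +0], [+3, +3], [+5, +3], [+3, +0], [-4, +0], [+3, +3], [+5, +3]; they repeat the 4-cycle [[+5, +3], [+3, +0], [-4, +0], [+3, +3]].
step 10: apply [+3, +0] → [26, 7]
step 11: apply [-4, +0] → [22, 7]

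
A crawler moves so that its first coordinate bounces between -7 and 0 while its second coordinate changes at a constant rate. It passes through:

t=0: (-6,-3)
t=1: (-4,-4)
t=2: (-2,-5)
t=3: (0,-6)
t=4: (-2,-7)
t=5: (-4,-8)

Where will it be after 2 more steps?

(-6,-10)

The first coordinate travels 2 per step and bounces off the walls at -7 and 0.
  step 6: -4 → -6
  step 7: -6 → -6
The second coordinate changes by -1 each step: at step 7 it is -10.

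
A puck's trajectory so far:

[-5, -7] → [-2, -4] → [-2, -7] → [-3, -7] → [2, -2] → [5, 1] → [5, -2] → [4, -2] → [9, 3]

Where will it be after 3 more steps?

[11, 3]

Step-to-step displacements: [+3, +3], [+0, -3], [-1, +0], [+5, +5], [+3, +3], [+0, -3], [-1, +0], [+5, +5] — a repeating cycle of length 4.
step 9: apply [+3, +3] → [12, 6]
step 10: apply [+0, -3] → [12, 3]
step 11: apply [-1, +0] → [11, 3]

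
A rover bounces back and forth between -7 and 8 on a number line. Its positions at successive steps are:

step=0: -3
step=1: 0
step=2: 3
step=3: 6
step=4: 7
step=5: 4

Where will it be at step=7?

The value reflects between -7 and 8, moving 3 per step.
  step 6: 4 → 1
  step 7: 1 → -2

-2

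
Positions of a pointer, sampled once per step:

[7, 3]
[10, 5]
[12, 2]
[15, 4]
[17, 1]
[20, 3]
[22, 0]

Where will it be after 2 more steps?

Step-to-step displacements: [+3, +2], [+2, -3], [+3, +2], [+2, -3], [+3, +2], [+2, -3] — a repeating cycle of length 2.
step 7: apply [+3, +2] → [25, 2]
step 8: apply [+2, -3] → [27, -1]

[27, -1]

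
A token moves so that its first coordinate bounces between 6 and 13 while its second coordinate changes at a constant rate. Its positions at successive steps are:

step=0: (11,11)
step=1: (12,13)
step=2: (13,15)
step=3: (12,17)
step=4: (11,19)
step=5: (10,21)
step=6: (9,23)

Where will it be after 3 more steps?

The first coordinate travels 1 per step and bounces off the walls at 6 and 13.
  step 7: 9 → 8
  step 8: 8 → 7
  step 9: 7 → 6
The second coordinate changes by +2 each step: at step 9 it is 29.

(6,29)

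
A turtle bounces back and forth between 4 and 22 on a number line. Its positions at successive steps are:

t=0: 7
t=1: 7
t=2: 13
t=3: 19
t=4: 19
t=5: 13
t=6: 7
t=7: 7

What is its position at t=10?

19

The value reflects between 4 and 22, moving 6 per step.
  step 8: 7 → 13
  step 9: 13 → 19
  step 10: 19 → 19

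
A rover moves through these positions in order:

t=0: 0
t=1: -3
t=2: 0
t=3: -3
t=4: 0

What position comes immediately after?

The jumps are -3, +3, -3, +3 — a geometric progression with ratio -1.
step 5: 0 − 3 → -3

-3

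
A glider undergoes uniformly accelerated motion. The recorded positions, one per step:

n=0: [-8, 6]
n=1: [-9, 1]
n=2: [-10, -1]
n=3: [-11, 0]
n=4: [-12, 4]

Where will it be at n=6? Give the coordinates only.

[-14, 21]

Successive displacements: [-1, -5], [-1, -2], [-1, +1], [-1, +4] — each changes by [+0, +3].
step 5: [-12, 4] + [-1, +7] → [-13, 11]
step 6: [-13, 11] + [-1, +10] → [-14, 21]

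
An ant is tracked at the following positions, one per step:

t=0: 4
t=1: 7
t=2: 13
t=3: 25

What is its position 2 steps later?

The jumps are +3, +6, +12 — a geometric progression with ratio 2.
step 4: 25 + 24 → 49
step 5: 49 + 48 → 97

97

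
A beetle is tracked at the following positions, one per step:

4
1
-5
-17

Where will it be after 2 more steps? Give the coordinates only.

-89

Consecutive displacements -3, -6, -12 scale by a factor of 2 each step.
step 4: -17 − 24 → -41
step 5: -41 − 48 → -89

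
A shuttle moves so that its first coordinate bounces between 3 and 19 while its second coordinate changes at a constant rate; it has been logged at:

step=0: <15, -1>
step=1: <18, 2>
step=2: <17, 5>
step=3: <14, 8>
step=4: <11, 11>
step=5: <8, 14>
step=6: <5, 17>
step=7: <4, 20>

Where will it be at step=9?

<10, 26>

The first coordinate travels 3 per step and bounces off the walls at 3 and 19.
  step 8: 4 → 7
  step 9: 7 → 10
The second coordinate changes by +3 each step: at step 9 it is 26.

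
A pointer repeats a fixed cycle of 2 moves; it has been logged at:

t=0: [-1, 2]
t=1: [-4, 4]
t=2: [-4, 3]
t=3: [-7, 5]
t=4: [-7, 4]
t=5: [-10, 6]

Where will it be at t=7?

[-13, 7]

The moves between consecutive positions are [-3, +2], [+0, -1], [-3, +2], [+0, -1], [-3, +2]; they repeat the 2-cycle [[-3, +2], [+0, -1]].
step 6: apply [+0, -1] → [-10, 5]
step 7: apply [-3, +2] → [-13, 7]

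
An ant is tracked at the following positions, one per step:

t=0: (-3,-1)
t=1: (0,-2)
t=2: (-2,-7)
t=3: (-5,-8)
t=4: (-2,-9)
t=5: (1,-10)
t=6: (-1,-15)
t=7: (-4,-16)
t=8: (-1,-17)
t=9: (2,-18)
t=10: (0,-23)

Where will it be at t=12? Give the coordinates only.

Step-to-step displacements: (+3,-1), (-2,-5), (-3,-1), (+3,-1), (+3,-1), (-2,-5), (-3,-1), (+3,-1), (+3,-1), (-2,-5) — a repeating cycle of length 4.
step 11: apply (-3,-1) → (-3,-24)
step 12: apply (+3,-1) → (0,-25)

(0,-25)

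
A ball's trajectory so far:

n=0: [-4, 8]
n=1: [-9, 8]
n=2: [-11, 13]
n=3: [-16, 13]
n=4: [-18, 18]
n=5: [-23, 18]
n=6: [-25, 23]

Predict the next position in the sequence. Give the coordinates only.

[-30, 23]

Differencing gives [-5, +0], [-2, +5], [-5, +0], [-2, +5], [-5, +0], [-2, +5]. This is the pattern [-5, +0], [-2, +5] repeated.
step 7: apply [-5, +0] → [-30, 23]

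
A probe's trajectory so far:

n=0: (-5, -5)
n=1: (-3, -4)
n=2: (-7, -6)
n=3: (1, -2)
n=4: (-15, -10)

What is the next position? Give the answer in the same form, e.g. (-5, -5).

Step-to-step displacements: (+2, +1), (-4, -2), (+8, +4), (-16, -8); each is -2× the previous.
step 5: (-15, -10) + (+32, +16) → (17, 6)

(17, 6)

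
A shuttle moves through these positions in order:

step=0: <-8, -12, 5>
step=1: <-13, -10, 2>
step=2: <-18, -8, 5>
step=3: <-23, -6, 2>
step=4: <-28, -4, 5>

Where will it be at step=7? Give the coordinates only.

The first coordinate changes by -5 each step, so at step 7 it is -8 + 7·(-5) = -43.
The second coordinate changes by +2 each step, so at step 7 it is -12 + 7·(2) = 2.
The third coordinate repeats the cycle [5, 2] with period 2; step 7 mod 2 = 1, giving 2.

<-43, 2, 2>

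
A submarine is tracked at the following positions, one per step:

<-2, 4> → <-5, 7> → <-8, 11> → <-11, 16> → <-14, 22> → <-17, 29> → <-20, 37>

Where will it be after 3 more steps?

Successive displacements: <-3, +3>, <-3, +4>, <-3, +5>, <-3, +6>, <-3, +7>, <-3, +8> — each changes by <+0, +1>.
step 7: <-20, 37> + <-3, +9> → <-23, 46>
step 8: <-23, 46> + <-3, +10> → <-26, 56>
step 9: <-26, 56> + <-3, +11> → <-29, 67>

<-29, 67>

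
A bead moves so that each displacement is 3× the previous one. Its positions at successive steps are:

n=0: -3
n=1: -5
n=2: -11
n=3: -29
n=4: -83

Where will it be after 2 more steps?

Consecutive displacements -2, -6, -18, -54 scale by a factor of 3 each step.
step 5: -83 − 162 → -245
step 6: -245 − 486 → -731

-731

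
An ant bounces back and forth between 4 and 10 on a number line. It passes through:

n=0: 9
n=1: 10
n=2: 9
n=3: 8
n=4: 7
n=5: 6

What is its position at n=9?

The value reflects between 4 and 10, moving 1 per step.
  step 6: 6 → 5
  step 7: 5 → 4
  step 8: 4 → 5
  step 9: 5 → 6

6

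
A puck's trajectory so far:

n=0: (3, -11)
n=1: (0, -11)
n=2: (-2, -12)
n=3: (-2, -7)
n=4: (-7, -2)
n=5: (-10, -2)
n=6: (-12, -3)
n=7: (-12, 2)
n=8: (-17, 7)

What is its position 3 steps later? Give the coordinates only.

(-22, 11)

Step-to-step displacements: (-3, +0), (-2, -1), (+0, +5), (-5, +5), (-3, +0), (-2, -1), (+0, +5), (-5, +5) — a repeating cycle of length 4.
step 9: apply (-3, +0) → (-20, 7)
step 10: apply (-2, -1) → (-22, 6)
step 11: apply (+0, +5) → (-22, 11)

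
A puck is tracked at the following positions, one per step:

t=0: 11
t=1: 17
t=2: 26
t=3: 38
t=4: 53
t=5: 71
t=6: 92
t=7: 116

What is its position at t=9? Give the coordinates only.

First differences are +6, +9, +12, +15, +18, +21, +24; their common second difference is +3 (constant acceleration).
step 8: 116 + 27 → 143
step 9: 143 + 30 → 173

173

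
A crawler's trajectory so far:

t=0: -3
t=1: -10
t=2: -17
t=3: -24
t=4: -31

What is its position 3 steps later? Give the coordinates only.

-52

Constant displacement of -7 per step.
step 5: -31 − 7 → -38
step 6: -38 − 7 → -45
step 7: -45 − 7 → -52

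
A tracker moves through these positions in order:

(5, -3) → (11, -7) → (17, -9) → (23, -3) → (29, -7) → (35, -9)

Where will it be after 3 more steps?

First: linear, +6 per step → 53 at step 8.
Second: cycles through -3, -7, -9 every 3 steps. Step 8 lands at position 2 of the cycle → -9.

(53, -9)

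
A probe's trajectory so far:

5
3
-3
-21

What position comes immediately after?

-75

The jumps are -2, -6, -18 — a geometric progression with ratio 3.
step 4: -21 − 54 → -75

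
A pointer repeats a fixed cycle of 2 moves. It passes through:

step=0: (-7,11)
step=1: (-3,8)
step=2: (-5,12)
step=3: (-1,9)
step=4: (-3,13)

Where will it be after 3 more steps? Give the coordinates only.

Differencing gives (+4,-3), (-2,+4), (+4,-3), (-2,+4). This is the pattern (+4,-3), (-2,+4) repeated.
step 5: apply (+4,-3) → (1,10)
step 6: apply (-2,+4) → (-1,14)
step 7: apply (+4,-3) → (3,11)

(3,11)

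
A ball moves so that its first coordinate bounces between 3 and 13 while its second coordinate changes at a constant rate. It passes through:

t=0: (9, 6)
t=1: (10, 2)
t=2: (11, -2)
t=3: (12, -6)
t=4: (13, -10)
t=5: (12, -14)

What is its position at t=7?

The first coordinate reflects between 3 and 13, moving 1 per step.
  step 6: 12 → 11
  step 7: 11 → 10
The second coordinate changes by -4 each step: at step 7 it is -22.

(10, -22)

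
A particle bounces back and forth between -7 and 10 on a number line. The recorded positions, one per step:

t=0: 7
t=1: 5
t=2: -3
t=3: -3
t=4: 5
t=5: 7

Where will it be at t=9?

The value reflects between -7 and 10, moving 8 per step.
  step 6: 7 → -1
  step 7: -1 → -5
  step 8: -5 → 3
  step 9: 3 → 9

9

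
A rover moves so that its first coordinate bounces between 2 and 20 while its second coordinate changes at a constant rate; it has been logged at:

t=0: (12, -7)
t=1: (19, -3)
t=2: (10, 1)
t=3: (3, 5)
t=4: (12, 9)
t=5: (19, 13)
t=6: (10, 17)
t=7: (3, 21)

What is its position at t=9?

(19, 29)

The first coordinate reflects between 2 and 20, moving 9 per step.
  step 8: 3 → 12
  step 9: 12 → 19
The second coordinate changes by +4 each step: at step 9 it is 29.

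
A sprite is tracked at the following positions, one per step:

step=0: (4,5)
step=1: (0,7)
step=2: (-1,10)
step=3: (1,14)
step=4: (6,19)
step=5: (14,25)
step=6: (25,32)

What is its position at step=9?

(76,59)

First differences are (-4,+2), (-1,+3), (+2,+4), (+5,+5), (+8,+6), (+11,+7); their common second difference is (+3,+1) (constant acceleration).
step 7: (25,32) + (+14,+8) → (39,40)
step 8: (39,40) + (+17,+9) → (56,49)
step 9: (56,49) + (+20,+10) → (76,59)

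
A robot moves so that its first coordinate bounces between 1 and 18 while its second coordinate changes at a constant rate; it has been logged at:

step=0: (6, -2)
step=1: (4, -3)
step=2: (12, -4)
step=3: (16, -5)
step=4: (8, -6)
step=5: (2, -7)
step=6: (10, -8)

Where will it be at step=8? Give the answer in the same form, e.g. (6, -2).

(10, -10)

The first coordinate reflects between 1 and 18, moving 8 per step.
  step 7: 10 → 18
  step 8: 18 → 10
The second coordinate changes by -1 each step: at step 8 it is -10.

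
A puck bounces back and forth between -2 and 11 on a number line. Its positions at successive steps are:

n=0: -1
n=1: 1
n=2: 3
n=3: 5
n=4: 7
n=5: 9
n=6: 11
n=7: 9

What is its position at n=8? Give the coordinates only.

The value reflects between -2 and 11, moving 2 per step.
  step 8: 9 → 7

7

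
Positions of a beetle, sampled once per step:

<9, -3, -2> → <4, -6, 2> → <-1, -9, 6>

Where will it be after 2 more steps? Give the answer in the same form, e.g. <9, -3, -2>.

<-11, -15, 14>

The position changes by <-5, -3, +4> every step.
step 3: <-1, -9, 6> + <-5, -3, +4> → <-6, -12, 10>
step 4: <-6, -12, 10> + <-5, -3, +4> → <-11, -15, 14>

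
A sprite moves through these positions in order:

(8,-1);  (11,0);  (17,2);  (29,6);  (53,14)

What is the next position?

(101,30)

Step-to-step displacements: (+3,+1), (+6,+2), (+12,+4), (+24,+8); each is 2× the previous.
step 5: (53,14) + (+48,+16) → (101,30)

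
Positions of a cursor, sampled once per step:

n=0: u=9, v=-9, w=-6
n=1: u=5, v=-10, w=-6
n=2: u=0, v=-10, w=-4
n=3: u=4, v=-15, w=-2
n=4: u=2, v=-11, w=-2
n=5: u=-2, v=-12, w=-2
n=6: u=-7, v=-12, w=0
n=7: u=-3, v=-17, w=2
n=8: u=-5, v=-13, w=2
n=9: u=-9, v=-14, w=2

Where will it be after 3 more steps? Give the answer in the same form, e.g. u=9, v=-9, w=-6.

Step-to-step displacements: (-4, -1, +0), (-5, +0, +2), (+4, -5, +2), (-2, +4, +0), (-4, -1, +0), (-5, +0, +2), (+4, -5, +2), (-2, +4, +0), (-4, -1, +0) — a repeating cycle of length 4.
step 10: apply (-5, +0, +2) → u=-14, v=-14, w=4
step 11: apply (+4, -5, +2) → u=-10, v=-19, w=6
step 12: apply (-2, +4, +0) → u=-12, v=-15, w=6

u=-12, v=-15, w=6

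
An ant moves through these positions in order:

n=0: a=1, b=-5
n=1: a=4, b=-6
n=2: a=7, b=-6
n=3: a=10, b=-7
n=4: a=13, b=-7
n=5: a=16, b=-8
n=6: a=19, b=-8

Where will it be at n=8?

Step-to-step displacements: (+3, -1), (+3, +0), (+3, -1), (+3, +0), (+3, -1), (+3, +0) — a repeating cycle of length 2.
step 7: apply (+3, -1) → a=22, b=-9
step 8: apply (+3, +0) → a=25, b=-9

a=25, b=-9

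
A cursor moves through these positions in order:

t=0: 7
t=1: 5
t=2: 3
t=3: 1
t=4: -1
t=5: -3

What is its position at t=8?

Constant displacement of -2 per step.
step 6: -3 − 2 → -5
step 7: -5 − 2 → -7
step 8: -7 − 2 → -9

-9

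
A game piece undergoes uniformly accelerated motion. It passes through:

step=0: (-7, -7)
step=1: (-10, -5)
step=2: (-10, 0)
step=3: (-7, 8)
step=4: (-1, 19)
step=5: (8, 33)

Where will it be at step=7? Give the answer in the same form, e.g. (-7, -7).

Taking differences between consecutive positions: (-3, +2), (+0, +5), (+3, +8), (+6, +11), (+9, +14). These grow by (+3, +3) each step.
step 6: (8, 33) + (+12, +17) → (20, 50)
step 7: (20, 50) + (+15, +20) → (35, 70)

(35, 70)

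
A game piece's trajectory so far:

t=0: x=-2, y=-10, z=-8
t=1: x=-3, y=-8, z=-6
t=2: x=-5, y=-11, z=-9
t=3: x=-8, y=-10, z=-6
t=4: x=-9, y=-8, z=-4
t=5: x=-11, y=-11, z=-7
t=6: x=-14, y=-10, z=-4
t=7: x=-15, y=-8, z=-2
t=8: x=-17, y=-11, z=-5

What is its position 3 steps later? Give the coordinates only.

x=-23, y=-11, z=-3

Differencing gives (-1,+2,+2), (-2,-3,-3), (-3,+1,+3), (-1,+2,+2), (-2,-3,-3), (-3,+1,+3), (-1,+2,+2), (-2,-3,-3). This is the pattern (-1,+2,+2), (-2,-3,-3), (-3,+1,+3) repeated.
step 9: apply (-3,+1,+3) → x=-20, y=-10, z=-2
step 10: apply (-1,+2,+2) → x=-21, y=-8, z=0
step 11: apply (-2,-3,-3) → x=-23, y=-11, z=-3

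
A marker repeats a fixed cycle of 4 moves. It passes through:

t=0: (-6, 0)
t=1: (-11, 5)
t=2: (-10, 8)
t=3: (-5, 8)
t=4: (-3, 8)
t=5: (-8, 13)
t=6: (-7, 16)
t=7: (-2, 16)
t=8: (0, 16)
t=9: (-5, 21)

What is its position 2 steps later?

The moves between consecutive positions are (-5, +5), (+1, +3), (+5, +0), (+2, +0), (-5, +5), (+1, +3), (+5, +0), (+2, +0), (-5, +5); they repeat the 4-cycle [(-5, +5), (+1, +3), (+5, +0), (+2, +0)].
step 10: apply (+1, +3) → (-4, 24)
step 11: apply (+5, +0) → (1, 24)

(1, 24)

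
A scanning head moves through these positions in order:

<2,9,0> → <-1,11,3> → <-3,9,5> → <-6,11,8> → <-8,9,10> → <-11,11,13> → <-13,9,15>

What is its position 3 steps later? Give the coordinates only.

Step-to-step displacements: <-3,+2,+3>, <-2,-2,+2>, <-3,+2,+3>, <-2,-2,+2>, <-3,+2,+3>, <-2,-2,+2> — a repeating cycle of length 2.
step 7: apply <-3,+2,+3> → <-16,11,18>
step 8: apply <-2,-2,+2> → <-18,9,20>
step 9: apply <-3,+2,+3> → <-21,11,23>

<-21,11,23>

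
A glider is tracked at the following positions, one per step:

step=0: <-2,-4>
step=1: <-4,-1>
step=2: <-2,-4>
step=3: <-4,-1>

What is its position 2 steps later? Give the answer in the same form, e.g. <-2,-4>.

The jumps are <-2,+3>, <+2,-3>, <-2,+3> — a geometric progression with ratio -1.
step 4: <-4,-1> + <+2,-3> → <-2,-4>
step 5: <-2,-4> + <-2,+3> → <-4,-1>

<-4,-1>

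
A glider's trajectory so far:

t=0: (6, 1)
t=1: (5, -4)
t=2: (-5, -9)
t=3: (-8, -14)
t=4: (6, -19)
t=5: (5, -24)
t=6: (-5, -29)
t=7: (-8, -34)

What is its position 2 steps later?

First: cycles through 6, 5, -5, -8 every 4 steps. Step 9 lands at position 1 of the cycle → 5.
Second: linear, -5 per step → -44 at step 9.

(5, -44)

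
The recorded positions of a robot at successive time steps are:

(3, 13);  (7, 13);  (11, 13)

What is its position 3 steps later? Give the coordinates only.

Each step adds (+4, +0) to the position.
step 3: (11, 13) + (+4, +0) → (15, 13)
step 4: (15, 13) + (+4, +0) → (19, 13)
step 5: (19, 13) + (+4, +0) → (23, 13)

(23, 13)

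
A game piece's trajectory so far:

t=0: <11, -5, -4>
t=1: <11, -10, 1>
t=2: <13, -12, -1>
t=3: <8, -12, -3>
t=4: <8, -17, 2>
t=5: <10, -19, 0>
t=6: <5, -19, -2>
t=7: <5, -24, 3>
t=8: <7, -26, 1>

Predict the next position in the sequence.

Differencing gives <+0, -5, +5>, <+2, -2, -2>, <-5, +0, -2>, <+0, -5, +5>, <+2, -2, -2>, <-5, +0, -2>, <+0, -5, +5>, <+2, -2, -2>. This is the pattern <+0, -5, +5>, <+2, -2, -2>, <-5, +0, -2> repeated.
step 9: apply <-5, +0, -2> → <2, -26, -1>

<2, -26, -1>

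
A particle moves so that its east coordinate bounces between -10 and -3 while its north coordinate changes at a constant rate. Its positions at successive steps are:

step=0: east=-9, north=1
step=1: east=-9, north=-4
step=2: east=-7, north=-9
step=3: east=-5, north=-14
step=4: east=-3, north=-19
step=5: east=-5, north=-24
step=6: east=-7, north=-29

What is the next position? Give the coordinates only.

east=-9, north=-34

The east coordinate travels 2 per step and bounces off the walls at -10 and -3.
  step 7: -7 → -9
The north coordinate changes by -5 each step: at step 7 it is -34.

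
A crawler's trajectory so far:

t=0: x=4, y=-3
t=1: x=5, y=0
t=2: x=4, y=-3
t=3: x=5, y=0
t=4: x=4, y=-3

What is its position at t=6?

x=4, y=-3

The jumps are (+1, +3), (-1, -3), (+1, +3), (-1, -3) — a geometric progression with ratio -1.
step 5: x=4, y=-3 + (+1, +3) → x=5, y=0
step 6: x=5, y=0 + (-1, -3) → x=4, y=-3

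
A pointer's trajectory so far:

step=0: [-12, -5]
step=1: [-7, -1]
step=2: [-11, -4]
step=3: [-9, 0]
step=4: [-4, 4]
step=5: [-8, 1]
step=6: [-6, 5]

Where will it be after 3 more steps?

Step-to-step displacements: [+5, +4], [-4, -3], [+2, +4], [+5, +4], [-4, -3], [+2, +4] — a repeating cycle of length 3.
step 7: apply [+5, +4] → [-1, 9]
step 8: apply [-4, -3] → [-5, 6]
step 9: apply [+2, +4] → [-3, 10]

[-3, 10]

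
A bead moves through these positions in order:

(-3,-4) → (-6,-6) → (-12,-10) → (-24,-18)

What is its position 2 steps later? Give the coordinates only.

Consecutive displacements (-3,-2), (-6,-4), (-12,-8) scale by a factor of 2 each step.
step 4: (-24,-18) + (-24,-16) → (-48,-34)
step 5: (-48,-34) + (-48,-32) → (-96,-66)

(-96,-66)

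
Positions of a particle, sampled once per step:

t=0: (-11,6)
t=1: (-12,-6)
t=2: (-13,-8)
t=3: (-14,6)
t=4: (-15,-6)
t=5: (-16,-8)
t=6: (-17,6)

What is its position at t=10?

The first coordinate changes by -1 each step, so at step 10 it is -11 + 10·(-1) = -21.
The second coordinate repeats the cycle [6, -6, -8] with period 3; step 10 mod 3 = 1, giving -6.

(-21,-6)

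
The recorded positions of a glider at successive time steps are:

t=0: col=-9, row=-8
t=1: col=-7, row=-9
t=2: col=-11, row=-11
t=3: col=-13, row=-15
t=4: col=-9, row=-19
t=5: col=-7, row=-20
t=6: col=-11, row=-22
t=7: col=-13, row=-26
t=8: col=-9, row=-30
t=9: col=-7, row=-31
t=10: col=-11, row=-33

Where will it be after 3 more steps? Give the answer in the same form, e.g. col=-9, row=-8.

col=-7, row=-42

Differencing gives (+2, -1), (-4, -2), (-2, -4), (+4, -4), (+2, -1), (-4, -2), (-2, -4), (+4, -4), (+2, -1), (-4, -2). This is the pattern (+2, -1), (-4, -2), (-2, -4), (+4, -4) repeated.
step 11: apply (-2, -4) → col=-13, row=-37
step 12: apply (+4, -4) → col=-9, row=-41
step 13: apply (+2, -1) → col=-7, row=-42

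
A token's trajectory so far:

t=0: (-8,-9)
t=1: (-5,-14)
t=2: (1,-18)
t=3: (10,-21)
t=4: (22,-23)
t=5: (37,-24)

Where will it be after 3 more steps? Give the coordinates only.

First differences are (+3,-5), (+6,-4), (+9,-3), (+12,-2), (+15,-1); their common second difference is (+3,+1) (constant acceleration).
step 6: (37,-24) + (+18,+0) → (55,-24)
step 7: (55,-24) + (+21,+1) → (76,-23)
step 8: (76,-23) + (+24,+2) → (100,-21)

(100,-21)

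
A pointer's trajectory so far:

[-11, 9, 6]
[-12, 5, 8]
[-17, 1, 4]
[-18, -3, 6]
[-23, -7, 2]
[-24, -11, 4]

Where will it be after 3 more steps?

The moves between consecutive positions are [-1, -4, +2], [-5, -4, -4], [-1, -4, +2], [-5, -4, -4], [-1, -4, +2]; they repeat the 2-cycle [[-1, -4, +2], [-5, -4, -4]].
step 6: apply [-5, -4, -4] → [-29, -15, 0]
step 7: apply [-1, -4, +2] → [-30, -19, 2]
step 8: apply [-5, -4, -4] → [-35, -23, -2]

[-35, -23, -2]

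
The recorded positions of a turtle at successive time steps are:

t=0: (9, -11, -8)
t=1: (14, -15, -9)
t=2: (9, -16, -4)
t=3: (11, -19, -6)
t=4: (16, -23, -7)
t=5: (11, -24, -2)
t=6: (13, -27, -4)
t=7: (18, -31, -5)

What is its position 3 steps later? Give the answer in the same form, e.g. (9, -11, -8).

Step-to-step displacements: (+5, -4, -1), (-5, -1, +5), (+2, -3, -2), (+5, -4, -1), (-5, -1, +5), (+2, -3, -2), (+5, -4, -1) — a repeating cycle of length 3.
step 8: apply (-5, -1, +5) → (13, -32, 0)
step 9: apply (+2, -3, -2) → (15, -35, -2)
step 10: apply (+5, -4, -1) → (20, -39, -3)

(20, -39, -3)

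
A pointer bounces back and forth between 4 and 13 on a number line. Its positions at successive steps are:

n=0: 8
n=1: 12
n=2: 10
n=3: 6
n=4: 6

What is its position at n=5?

The value reflects between 4 and 13, moving 4 per step.
  step 5: 6 → 10

10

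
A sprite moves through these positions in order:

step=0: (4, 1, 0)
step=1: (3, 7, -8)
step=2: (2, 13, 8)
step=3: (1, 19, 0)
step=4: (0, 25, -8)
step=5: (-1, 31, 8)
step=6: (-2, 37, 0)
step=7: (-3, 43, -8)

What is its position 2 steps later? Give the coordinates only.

(-5, 55, 0)

First: linear, -1 per step → -5 at step 9.
Second: linear, +6 per step → 55 at step 9.
Third: cycles through 0, -8, 8 every 3 steps. Step 9 lands at position 0 of the cycle → 0.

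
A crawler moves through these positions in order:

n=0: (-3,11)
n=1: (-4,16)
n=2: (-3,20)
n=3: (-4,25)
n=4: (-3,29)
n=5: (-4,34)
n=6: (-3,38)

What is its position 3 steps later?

Step-to-step displacements: (-1,+5), (+1,+4), (-1,+5), (+1,+4), (-1,+5), (+1,+4) — a repeating cycle of length 2.
step 7: apply (-1,+5) → (-4,43)
step 8: apply (+1,+4) → (-3,47)
step 9: apply (-1,+5) → (-4,52)

(-4,52)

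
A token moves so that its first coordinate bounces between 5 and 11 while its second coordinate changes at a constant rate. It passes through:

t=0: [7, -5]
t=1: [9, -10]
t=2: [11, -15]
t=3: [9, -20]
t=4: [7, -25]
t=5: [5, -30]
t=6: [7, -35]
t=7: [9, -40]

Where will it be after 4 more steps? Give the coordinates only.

[5, -60]

The first coordinate travels 2 per step and bounces off the walls at 5 and 11.
  step 8: 9 → 11
  step 9: 11 → 9
  step 10: 9 → 7
  step 11: 7 → 5
The second coordinate changes by -5 each step: at step 11 it is -60.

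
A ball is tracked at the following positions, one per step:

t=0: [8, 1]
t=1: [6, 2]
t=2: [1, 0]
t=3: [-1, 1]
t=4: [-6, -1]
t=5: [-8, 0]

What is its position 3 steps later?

[-20, -3]

Step-to-step displacements: [-2, +1], [-5, -2], [-2, +1], [-5, -2], [-2, +1] — a repeating cycle of length 2.
step 6: apply [-5, -2] → [-13, -2]
step 7: apply [-2, +1] → [-15, -1]
step 8: apply [-5, -2] → [-20, -3]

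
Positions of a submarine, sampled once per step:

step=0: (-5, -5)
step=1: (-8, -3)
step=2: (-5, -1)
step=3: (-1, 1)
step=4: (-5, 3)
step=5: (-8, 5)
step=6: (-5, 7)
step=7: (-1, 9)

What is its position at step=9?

First: cycles through -5, -8, -5, -1 every 4 steps. Step 9 lands at position 1 of the cycle → -8.
Second: linear, +2 per step → 13 at step 9.

(-8, 13)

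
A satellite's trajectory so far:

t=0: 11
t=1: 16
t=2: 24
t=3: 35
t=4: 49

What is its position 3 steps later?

Taking differences between consecutive positions: +5, +8, +11, +14. These grow by +3 each step.
step 5: 49 + 17 → 66
step 6: 66 + 20 → 86
step 7: 86 + 23 → 109

109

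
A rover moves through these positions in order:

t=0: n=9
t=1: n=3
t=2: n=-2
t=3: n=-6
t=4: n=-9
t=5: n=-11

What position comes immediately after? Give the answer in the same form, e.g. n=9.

n=-12

First differences are -6, -5, -4, -3, -2; their common second difference is +1 (constant acceleration).
step 6: -11 − 1 → n=-12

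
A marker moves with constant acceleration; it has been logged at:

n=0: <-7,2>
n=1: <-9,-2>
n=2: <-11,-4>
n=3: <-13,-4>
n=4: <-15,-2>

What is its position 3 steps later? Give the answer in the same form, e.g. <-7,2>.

<-21,16>

Taking differences between consecutive positions: <-2,-4>, <-2,-2>, <-2,+0>, <-2,+2>. These grow by <+0,+2> each step.
step 5: <-15,-2> + <-2,+4> → <-17,2>
step 6: <-17,2> + <-2,+6> → <-19,8>
step 7: <-19,8> + <-2,+8> → <-21,16>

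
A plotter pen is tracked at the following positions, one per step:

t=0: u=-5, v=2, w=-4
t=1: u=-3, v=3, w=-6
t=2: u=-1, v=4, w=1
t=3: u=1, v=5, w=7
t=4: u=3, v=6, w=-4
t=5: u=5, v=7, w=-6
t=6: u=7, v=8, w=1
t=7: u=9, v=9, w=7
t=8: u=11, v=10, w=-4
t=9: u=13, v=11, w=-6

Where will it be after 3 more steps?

u=19, v=14, w=-4

U: linear, +2 per step → 19 at step 12.
V: linear, +1 per step → 14 at step 12.
W: cycles through -4, -6, 1, 7 every 4 steps. Step 12 lands at position 0 of the cycle → -4.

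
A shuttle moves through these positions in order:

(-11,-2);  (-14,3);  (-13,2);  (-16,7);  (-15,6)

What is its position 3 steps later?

Step-to-step displacements: (-3,+5), (+1,-1), (-3,+5), (+1,-1) — a repeating cycle of length 2.
step 5: apply (-3,+5) → (-18,11)
step 6: apply (+1,-1) → (-17,10)
step 7: apply (-3,+5) → (-20,15)

(-20,15)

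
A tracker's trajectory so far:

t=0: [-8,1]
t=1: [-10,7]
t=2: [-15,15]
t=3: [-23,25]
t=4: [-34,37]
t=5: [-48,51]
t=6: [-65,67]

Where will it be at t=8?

[-108,105]

Taking differences between consecutive positions: [-2,+6], [-5,+8], [-8,+10], [-11,+12], [-14,+14], [-17,+16]. These grow by [-3,+2] each step.
step 7: [-65,67] + [-20,+18] → [-85,85]
step 8: [-85,85] + [-23,+20] → [-108,105]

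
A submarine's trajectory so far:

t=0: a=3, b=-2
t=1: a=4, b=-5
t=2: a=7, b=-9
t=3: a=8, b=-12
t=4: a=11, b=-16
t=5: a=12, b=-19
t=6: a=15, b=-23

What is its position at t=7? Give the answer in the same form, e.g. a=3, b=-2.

Step-to-step displacements: (+1,-3), (+3,-4), (+1,-3), (+3,-4), (+1,-3), (+3,-4) — a repeating cycle of length 2.
step 7: apply (+1,-3) → a=16, b=-26

a=16, b=-26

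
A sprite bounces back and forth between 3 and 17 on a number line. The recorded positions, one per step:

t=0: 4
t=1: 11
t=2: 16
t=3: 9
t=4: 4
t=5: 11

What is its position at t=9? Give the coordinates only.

11

The value reflects between 3 and 17, moving 7 per step.
  step 6: 11 → 16
  step 7: 16 → 9
  step 8: 9 → 4
  step 9: 4 → 11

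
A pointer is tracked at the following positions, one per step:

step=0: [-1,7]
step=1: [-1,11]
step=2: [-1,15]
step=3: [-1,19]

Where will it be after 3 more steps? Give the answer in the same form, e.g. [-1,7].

[-1,31]

The position changes by [+0,+4] every step.
step 4: [-1,19] + [+0,+4] → [-1,23]
step 5: [-1,23] + [+0,+4] → [-1,27]
step 6: [-1,27] + [+0,+4] → [-1,31]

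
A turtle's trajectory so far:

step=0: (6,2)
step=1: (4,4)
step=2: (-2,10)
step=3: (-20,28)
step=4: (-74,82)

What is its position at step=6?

(-722,730)

The jumps are (-2,+2), (-6,+6), (-18,+18), (-54,+54) — a geometric progression with ratio 3.
step 5: (-74,82) + (-162,+162) → (-236,244)
step 6: (-236,244) + (-486,+486) → (-722,730)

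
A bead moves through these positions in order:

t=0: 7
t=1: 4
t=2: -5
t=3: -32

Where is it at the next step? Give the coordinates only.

-113

Consecutive displacements -3, -9, -27 scale by a factor of 3 each step.
step 4: -32 − 81 → -113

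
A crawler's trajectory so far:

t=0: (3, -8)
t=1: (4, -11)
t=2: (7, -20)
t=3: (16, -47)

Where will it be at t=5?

Consecutive displacements (+1, -3), (+3, -9), (+9, -27) scale by a factor of 3 each step.
step 4: (16, -47) + (+27, -81) → (43, -128)
step 5: (43, -128) + (+81, -243) → (124, -371)

(124, -371)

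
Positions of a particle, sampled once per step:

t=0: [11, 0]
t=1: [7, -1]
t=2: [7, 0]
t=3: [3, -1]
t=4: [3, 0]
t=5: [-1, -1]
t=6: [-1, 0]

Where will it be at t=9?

[-9, -1]

The moves between consecutive positions are [-4, -1], [+0, +1], [-4, -1], [+0, +1], [-4, -1], [+0, +1]; they repeat the 2-cycle [[-4, -1], [+0, +1]].
step 7: apply [-4, -1] → [-5, -1]
step 8: apply [+0, +1] → [-5, 0]
step 9: apply [-4, -1] → [-9, -1]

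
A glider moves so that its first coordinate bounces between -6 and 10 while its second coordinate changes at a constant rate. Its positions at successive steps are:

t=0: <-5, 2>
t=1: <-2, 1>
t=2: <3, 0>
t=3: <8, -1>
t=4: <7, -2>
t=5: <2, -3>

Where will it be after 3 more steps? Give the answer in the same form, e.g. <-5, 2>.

<1, -6>

The first coordinate reflects between -6 and 10, moving 5 per step.
  step 6: 2 → -3
  step 7: -3 → -4
  step 8: -4 → 1
The second coordinate changes by -1 each step: at step 8 it is -6.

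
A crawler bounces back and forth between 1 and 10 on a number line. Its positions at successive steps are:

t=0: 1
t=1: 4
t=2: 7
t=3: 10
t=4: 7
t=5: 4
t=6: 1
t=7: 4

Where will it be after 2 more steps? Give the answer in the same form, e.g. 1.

10

The value travels 3 per step and bounces off the walls at 1 and 10.
  step 8: 4 → 7
  step 9: 7 → 10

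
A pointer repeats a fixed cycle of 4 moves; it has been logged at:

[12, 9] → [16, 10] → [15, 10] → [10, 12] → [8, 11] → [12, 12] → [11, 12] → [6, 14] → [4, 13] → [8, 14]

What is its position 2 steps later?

Step-to-step displacements: [+4, +1], [-1, +0], [-5, +2], [-2, -1], [+4, +1], [-1, +0], [-5, +2], [-2, -1], [+4, +1] — a repeating cycle of length 4.
step 10: apply [-1, +0] → [7, 14]
step 11: apply [-5, +2] → [2, 16]

[2, 16]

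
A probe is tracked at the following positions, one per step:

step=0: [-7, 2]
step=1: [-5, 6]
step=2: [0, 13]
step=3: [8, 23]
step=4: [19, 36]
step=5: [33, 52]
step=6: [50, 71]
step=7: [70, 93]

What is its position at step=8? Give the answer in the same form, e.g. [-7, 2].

[93, 118]

Taking differences between consecutive positions: [+2, +4], [+5, +7], [+8, +10], [+11, +13], [+14, +16], [+17, +19], [+20, +22]. These grow by [+3, +3] each step.
step 8: [70, 93] + [+23, +25] → [93, 118]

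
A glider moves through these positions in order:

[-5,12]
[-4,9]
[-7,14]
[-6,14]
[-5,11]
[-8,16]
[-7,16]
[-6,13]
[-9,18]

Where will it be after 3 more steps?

Step-to-step displacements: [+1,-3], [-3,+5], [+1,+0], [+1,-3], [-3,+5], [+1,+0], [+1,-3], [-3,+5] — a repeating cycle of length 3.
step 9: apply [+1,+0] → [-8,18]
step 10: apply [+1,-3] → [-7,15]
step 11: apply [-3,+5] → [-10,20]

[-10,20]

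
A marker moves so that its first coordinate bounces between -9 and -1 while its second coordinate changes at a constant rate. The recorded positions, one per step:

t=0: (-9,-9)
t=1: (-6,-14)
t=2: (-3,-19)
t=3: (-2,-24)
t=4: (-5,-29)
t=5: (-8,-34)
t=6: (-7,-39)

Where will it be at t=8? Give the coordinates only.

The first coordinate reflects between -9 and -1, moving 3 per step.
  step 7: -7 → -4
  step 8: -4 → -1
The second coordinate changes by -5 each step: at step 8 it is -49.

(-1,-49)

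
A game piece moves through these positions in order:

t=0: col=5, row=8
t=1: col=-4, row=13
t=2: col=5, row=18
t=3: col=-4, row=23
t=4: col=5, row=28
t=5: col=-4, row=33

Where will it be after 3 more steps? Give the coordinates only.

col=5, row=48

Col: cycles through 5, -4 every 2 steps. Step 8 lands at position 0 of the cycle → 5.
Row: linear, +5 per step → 48 at step 8.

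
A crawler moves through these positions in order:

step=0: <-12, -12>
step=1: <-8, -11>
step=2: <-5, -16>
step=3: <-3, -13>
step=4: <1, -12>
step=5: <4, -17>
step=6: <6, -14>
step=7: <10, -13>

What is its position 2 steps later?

Differencing gives <+4, +1>, <+3, -5>, <+2, +3>, <+4, +1>, <+3, -5>, <+2, +3>, <+4, +1>. This is the pattern <+4, +1>, <+3, -5>, <+2, +3> repeated.
step 8: apply <+3, -5> → <13, -18>
step 9: apply <+2, +3> → <15, -15>

<15, -15>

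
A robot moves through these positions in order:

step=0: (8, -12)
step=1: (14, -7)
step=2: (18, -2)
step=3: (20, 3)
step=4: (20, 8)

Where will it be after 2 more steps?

Taking differences between consecutive positions: (+6, +5), (+4, +5), (+2, +5), (+0, +5). These grow by (-2, +0) each step.
step 5: (20, 8) + (-2, +5) → (18, 13)
step 6: (18, 13) + (-4, +5) → (14, 18)

(14, 18)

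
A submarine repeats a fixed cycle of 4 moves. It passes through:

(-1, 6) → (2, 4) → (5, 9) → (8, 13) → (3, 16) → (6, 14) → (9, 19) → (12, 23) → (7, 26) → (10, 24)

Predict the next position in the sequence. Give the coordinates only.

Differencing gives (+3, -2), (+3, +5), (+3, +4), (-5, +3), (+3, -2), (+3, +5), (+3, +4), (-5, +3), (+3, -2). This is the pattern (+3, -2), (+3, +5), (+3, +4), (-5, +3) repeated.
step 10: apply (+3, +5) → (13, 29)

(13, 29)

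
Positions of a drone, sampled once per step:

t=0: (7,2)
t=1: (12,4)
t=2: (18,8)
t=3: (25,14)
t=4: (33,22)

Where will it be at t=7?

First differences are (+5,+2), (+6,+4), (+7,+6), (+8,+8); their common second difference is (+1,+2) (constant acceleration).
step 5: (33,22) + (+9,+10) → (42,32)
step 6: (42,32) + (+10,+12) → (52,44)
step 7: (52,44) + (+11,+14) → (63,58)

(63,58)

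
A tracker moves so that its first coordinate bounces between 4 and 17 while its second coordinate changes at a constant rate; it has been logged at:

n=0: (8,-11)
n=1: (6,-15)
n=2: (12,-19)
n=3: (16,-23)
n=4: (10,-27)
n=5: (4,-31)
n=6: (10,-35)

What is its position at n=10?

(8,-51)

The first coordinate reflects between 4 and 17, moving 6 per step.
  step 7: 10 → 16
  step 8: 16 → 12
  step 9: 12 → 6
  step 10: 6 → 8
The second coordinate changes by -4 each step: at step 10 it is -51.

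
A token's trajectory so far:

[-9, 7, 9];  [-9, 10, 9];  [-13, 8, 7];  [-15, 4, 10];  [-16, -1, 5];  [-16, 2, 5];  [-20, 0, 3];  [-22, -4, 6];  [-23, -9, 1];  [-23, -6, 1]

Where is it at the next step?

Step-to-step displacements: [+0, +3, +0], [-4, -2, -2], [-2, -4, +3], [-1, -5, -5], [+0, +3, +0], [-4, -2, -2], [-2, -4, +3], [-1, -5, -5], [+0, +3, +0] — a repeating cycle of length 4.
step 10: apply [-4, -2, -2] → [-27, -8, -1]

[-27, -8, -1]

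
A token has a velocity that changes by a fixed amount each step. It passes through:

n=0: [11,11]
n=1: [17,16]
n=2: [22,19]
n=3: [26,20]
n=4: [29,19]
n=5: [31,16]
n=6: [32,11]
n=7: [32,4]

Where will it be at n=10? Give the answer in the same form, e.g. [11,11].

Taking differences between consecutive positions: [+6,+5], [+5,+3], [+4,+1], [+3,-1], [+2,-3], [+1,-5], [+0,-7]. These grow by [-1,-2] each step.
step 8: [32,4] + [-1,-9] → [31,-5]
step 9: [31,-5] + [-2,-11] → [29,-16]
step 10: [29,-16] + [-3,-13] → [26,-29]

[26,-29]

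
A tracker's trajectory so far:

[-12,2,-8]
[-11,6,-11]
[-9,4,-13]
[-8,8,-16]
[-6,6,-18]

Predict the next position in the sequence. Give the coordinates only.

[-5,10,-21]

Differencing gives [+1,+4,-3], [+2,-2,-2], [+1,+4,-3], [+2,-2,-2]. This is the pattern [+1,+4,-3], [+2,-2,-2] repeated.
step 5: apply [+1,+4,-3] → [-5,10,-21]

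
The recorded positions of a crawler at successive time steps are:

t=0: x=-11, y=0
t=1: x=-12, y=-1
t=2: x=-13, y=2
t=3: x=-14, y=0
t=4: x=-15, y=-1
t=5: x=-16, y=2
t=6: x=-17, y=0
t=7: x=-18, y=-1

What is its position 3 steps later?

x=-21, y=-1

X: linear, -1 per step → -21 at step 10.
Y: cycles through 0, -1, 2 every 3 steps. Step 10 lands at position 1 of the cycle → -1.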